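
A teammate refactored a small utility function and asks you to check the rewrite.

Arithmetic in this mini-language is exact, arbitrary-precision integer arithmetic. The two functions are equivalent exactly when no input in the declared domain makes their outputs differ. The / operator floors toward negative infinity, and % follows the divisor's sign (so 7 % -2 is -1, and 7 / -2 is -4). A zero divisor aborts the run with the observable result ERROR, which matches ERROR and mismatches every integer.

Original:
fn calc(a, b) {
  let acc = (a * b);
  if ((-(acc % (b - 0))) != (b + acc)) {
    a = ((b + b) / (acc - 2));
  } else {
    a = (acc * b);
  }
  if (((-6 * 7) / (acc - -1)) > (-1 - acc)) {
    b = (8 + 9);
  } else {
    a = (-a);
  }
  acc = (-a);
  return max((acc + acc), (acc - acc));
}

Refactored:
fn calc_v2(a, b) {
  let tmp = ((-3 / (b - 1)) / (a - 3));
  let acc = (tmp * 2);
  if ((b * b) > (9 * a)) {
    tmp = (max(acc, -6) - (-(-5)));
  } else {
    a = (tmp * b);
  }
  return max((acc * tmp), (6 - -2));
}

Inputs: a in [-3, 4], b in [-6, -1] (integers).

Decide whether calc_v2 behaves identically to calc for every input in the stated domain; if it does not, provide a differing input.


Try a=-3, b=-6.
calc: acc=18, then ((-(acc % (b - 0))) != (b + acc)) is true, then a=-1, then (((-6 * 7) / (acc - -1)) > (-1 - acc)) is true, then b=17, then acc=1, then returns 2
calc_v2: tmp=0, then acc=0, then ((b * b) > (9 * a)) is true, then tmp=-5, then returns 8
2 vs 8 — the two versions disagree here.
verdict: not equivalent; witness: a=-3, b=-6


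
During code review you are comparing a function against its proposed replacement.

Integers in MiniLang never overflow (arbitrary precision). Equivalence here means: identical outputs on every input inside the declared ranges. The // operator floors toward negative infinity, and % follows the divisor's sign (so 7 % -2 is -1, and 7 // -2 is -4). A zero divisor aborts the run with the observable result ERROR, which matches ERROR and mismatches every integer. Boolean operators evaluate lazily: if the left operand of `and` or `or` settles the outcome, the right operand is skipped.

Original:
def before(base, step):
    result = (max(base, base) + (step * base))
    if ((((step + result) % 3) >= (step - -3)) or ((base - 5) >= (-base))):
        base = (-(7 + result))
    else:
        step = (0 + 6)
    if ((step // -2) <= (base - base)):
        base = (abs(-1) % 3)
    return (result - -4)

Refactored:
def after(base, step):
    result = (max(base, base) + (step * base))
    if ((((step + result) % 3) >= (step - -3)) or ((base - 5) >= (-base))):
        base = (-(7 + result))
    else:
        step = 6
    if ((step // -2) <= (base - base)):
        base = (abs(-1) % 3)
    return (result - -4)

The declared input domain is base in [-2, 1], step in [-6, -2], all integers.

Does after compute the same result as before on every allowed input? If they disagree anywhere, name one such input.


Comparing the listings, the differences include: constant usage differs, plus arithmetic usage differs.
Tracing base=1, step=-2: before: result = -1; ((((step + result) % 3) >= (step - -3)) or ((base - 5) >= (-base))) -> false; step = 6; ((step // -2) <= (base - base)) -> true; base = 1; return 3 | after: result = -1; ((((step + result) % 3) >= (step - -3)) or ((base - 5) >= (-base))) -> false; step = 6; ((step // -2) <= (base - base)) -> true; base = 1; return 3 — matching result 3.
Sweeping the whole domain (20 inputs) finds no disagreement.
verdict: equivalent


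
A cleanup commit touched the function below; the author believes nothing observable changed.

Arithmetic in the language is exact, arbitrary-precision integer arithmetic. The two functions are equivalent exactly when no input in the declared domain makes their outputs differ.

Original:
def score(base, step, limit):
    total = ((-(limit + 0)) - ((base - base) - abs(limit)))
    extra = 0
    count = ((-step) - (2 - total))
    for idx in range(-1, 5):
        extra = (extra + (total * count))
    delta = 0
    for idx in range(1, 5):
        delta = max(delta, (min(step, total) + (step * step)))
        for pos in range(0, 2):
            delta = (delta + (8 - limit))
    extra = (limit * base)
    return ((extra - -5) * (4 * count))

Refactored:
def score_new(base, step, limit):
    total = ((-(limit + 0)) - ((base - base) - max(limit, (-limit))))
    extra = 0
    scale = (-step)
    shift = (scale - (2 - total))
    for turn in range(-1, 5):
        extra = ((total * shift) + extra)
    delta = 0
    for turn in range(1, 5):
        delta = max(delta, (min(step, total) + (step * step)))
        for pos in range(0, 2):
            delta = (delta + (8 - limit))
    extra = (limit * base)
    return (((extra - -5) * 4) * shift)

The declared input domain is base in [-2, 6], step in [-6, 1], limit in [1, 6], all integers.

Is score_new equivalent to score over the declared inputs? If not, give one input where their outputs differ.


The two are interchangeable: local variable names differ; also statement counts differ; also min/max/abs usage differs, and every declared input agrees.
One worked example (base=6, step=-5, limit=1) — score: total becomes 0; next extra becomes 0; next count becomes 3; next at idx=-1:; next extra becomes 0; next at idx=0:; next extra becomes 0; next at idx=1:; next extra becomes 0; next at idx=2:; next extra becomes 0; next at idx=3:; next extra becomes 0; next at idx=4:; next extra becomes 0; next delta becomes 0; next at idx=1:; next delta becomes 20; next at pos=0:; next delta becomes 27; next at pos=1:; next delta becomes 34; next at idx=2:; next delta becomes 34; next at pos=0:; next delta becomes 41; next at pos=1:; next delta becomes 48; next at idx=3:; next delta becomes 48; next at pos=0:; next delta becomes 55; next at pos=1:; next delta becomes 62; next at idx=4:; next delta becomes 62; next at pos=0:; next delta becomes 69; next at pos=1:; next delta becomes 76; next extra becomes 6; next final value 132; score_new: total becomes 0; next extra becomes 0; next scale becomes 5; next shift becomes 3; next at turn=-1:; next extra becomes 0; next at turn=0:; next extra becomes 0; next at turn=1:; next extra becomes 0; next at turn=2:; next extra becomes 0; next at turn=3:; next extra becomes 0; next at turn=4:; next extra becomes 0; next delta becomes 0; next at turn=1:; next delta becomes 20; next at pos=0:; next delta becomes 27; next at pos=1:; next delta becomes 34; next at turn=2:; next delta becomes 34; next at pos=0:; next delta becomes 41; next at pos=1:; next delta becomes 48; next at turn=3:; next delta becomes 48; next at pos=0:; next delta becomes 55; next at pos=1:; next delta becomes 62; next at turn=4:; next delta becomes 62; next at pos=0:; next delta becomes 69; next at pos=1:; next delta becomes 76; next extra becomes 6; next final value 132; agreement on 132.
Checked all 432 inputs in the declared domain: the outputs agree on every one.
verdict: equivalent


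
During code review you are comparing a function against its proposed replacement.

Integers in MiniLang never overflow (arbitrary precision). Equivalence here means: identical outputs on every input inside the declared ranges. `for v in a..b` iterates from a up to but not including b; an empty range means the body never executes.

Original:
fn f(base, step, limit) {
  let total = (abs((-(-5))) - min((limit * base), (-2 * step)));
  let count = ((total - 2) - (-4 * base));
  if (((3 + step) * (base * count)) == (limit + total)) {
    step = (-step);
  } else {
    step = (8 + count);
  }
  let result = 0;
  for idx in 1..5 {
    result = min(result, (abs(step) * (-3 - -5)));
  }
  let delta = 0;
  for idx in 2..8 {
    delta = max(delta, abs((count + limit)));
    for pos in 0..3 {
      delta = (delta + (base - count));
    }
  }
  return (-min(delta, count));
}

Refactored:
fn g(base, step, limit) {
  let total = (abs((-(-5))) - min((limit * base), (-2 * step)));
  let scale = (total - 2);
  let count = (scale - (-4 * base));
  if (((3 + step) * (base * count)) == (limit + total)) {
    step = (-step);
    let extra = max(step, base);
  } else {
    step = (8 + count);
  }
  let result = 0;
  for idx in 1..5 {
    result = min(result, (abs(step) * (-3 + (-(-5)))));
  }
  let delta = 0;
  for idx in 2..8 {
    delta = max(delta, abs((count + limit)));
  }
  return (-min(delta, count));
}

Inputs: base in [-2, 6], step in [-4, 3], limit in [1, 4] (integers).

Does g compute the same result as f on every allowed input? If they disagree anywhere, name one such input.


base=-2, step=-4, limit=2 yields 2 from f but 1 from g.
verdict: not equivalent; witness: base=-2, step=-4, limit=2


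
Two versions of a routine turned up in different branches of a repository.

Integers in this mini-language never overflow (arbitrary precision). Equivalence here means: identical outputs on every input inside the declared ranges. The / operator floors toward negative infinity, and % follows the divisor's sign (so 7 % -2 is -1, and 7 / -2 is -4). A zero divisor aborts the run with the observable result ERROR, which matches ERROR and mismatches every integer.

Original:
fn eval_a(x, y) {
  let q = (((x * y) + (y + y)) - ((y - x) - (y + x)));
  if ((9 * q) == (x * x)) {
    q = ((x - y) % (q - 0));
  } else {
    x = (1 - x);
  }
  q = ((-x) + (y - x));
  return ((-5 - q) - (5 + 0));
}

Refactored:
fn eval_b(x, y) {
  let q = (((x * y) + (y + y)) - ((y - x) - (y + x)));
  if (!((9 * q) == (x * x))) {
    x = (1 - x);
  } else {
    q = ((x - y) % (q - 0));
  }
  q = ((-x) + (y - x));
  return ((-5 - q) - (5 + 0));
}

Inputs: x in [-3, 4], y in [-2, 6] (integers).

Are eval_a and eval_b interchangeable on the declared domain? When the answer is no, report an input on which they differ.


Reading the diff, among the changes: boolean connective usage differs.
Spot check at x=2, y=2 — eval_a: q=12, then ((9 * q) == (x * x)) is false, then x=-1, then q=4, then returns -14. eval_b: q=12, then (!((9 * q) == (x * x))) is true, then x=-1, then q=4, then returns -14. Both give -14.
Across all 72 domain points the two functions coincide.
verdict: equivalent


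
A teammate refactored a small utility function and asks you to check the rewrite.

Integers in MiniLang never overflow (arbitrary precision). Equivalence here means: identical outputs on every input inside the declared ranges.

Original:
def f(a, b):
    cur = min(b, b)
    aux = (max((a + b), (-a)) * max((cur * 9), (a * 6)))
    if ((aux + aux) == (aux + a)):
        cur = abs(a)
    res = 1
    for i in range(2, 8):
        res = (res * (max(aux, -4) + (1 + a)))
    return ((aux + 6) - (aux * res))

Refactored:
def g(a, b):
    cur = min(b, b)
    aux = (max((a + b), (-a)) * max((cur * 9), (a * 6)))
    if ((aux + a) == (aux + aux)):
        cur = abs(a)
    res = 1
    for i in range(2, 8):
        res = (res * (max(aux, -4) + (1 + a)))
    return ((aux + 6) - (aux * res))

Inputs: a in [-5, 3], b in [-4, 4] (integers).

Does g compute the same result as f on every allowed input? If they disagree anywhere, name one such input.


The two are interchangeable: same computation, different form, and every declared input agrees.
As a probe, take a=-2, b=1: f runs cur := 1 | aux := 18 | ((aux + aux) == (aux + a)): false | res := 1 | iter i=2: | res := 17 | iter i=3: | res := 289 | iter i=4: | res := 4913 | iter i=5: | res := 83521 | iter i=6: | res := 1419857 | iter i=7: | res := 24137569 | result -434476218; g runs cur := 1 | aux := 18 | ((aux + a) == (aux + aux)): false | res := 1 | iter i=2: | res := 17 | iter i=3: | res := 289 | iter i=4: | res := 4913 | iter i=5: | res := 83521 | iter i=6: | res := 1419857 | iter i=7: | res := 24137569 | result -434476218; both end at -434476218.
Across all 81 domain points the two functions coincide.
verdict: equivalent


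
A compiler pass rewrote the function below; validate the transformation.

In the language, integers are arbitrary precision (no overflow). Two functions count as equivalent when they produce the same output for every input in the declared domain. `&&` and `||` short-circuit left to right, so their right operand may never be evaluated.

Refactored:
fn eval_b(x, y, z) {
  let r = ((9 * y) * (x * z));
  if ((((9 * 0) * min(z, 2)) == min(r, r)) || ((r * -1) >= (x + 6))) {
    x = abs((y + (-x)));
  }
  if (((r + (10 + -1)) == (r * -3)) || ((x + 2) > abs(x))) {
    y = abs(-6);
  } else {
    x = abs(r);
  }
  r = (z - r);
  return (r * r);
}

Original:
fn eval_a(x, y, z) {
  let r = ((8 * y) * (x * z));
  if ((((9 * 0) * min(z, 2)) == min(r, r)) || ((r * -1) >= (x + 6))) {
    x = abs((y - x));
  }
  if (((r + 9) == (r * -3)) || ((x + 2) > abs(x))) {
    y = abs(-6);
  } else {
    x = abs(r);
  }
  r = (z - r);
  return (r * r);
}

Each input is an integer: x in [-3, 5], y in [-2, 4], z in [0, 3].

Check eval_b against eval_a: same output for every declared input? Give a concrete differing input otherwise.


Try x=-3, y=-2, z=1.
eval_a: r becomes 48; next ((((9 * 0) * min(z, 2)) == min(r, r)) || ((r * -1) >= (x + 6))) evaluates to false; next (((r + 9) == (r * -3)) || ((x + 2) > abs(x))) evaluates to false; next x becomes 48; next r becomes -47; next final value 2209
eval_b: r becomes 54; next ((((9 * 0) * min(z, 2)) == min(r, r)) || ((r * -1) >= (x + 6))) evaluates to false; next (((r + (10 + -1)) == (r * -3)) || ((x + 2) > abs(x))) evaluates to false; next x becomes 54; next r becomes -53; next final value 2809
2209 != 2809, so the rewrite changes behavior.
verdict: not equivalent; witness: x=-3, y=-2, z=1


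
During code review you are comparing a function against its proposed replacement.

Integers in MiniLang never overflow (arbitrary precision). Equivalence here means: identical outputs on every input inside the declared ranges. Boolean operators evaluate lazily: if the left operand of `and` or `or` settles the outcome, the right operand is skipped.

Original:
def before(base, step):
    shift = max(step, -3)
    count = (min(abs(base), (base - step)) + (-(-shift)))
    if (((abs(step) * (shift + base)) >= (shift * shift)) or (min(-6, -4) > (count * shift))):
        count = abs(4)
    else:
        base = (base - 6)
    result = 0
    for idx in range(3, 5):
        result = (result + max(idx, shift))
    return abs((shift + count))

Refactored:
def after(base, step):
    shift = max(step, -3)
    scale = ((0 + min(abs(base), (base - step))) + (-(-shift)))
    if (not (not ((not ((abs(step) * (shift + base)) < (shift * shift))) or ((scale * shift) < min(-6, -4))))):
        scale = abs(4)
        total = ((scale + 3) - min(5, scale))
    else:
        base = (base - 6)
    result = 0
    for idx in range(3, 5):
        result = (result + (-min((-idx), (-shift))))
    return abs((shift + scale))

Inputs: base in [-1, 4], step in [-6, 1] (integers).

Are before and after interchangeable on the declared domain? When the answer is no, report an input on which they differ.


The two are interchangeable: arithmetic usage differs, plus local variable names differ, plus comparison usage differs, plus min/max/abs usage differs, plus statement counts differ, plus boolean connective usage differs, plus constant usage differs, and every declared input agrees.
Spot check at base=-1, step=1 — before: shift = 1; count = -1; (((abs(step) * (shift + base)) >= (shift * shift)) or (min(-6, -4) > (count * shift))) -> false; base = -7; result = 0; [idx=3]; result = 3; [idx=4]; result = 7; return 0. after: shift = 1; scale = -1; (not (not ((not ((abs(step) * (shift + base)) < (shift * shift))) or ((scale * shift) < min(-6, -4))))) -> false; base = -7; result = 0; [idx=3]; result = 3; [idx=4]; result = 7; return 0. Both give 0.
An exhaustive pass over the 48 declared inputs shows identical outputs.
verdict: equivalent


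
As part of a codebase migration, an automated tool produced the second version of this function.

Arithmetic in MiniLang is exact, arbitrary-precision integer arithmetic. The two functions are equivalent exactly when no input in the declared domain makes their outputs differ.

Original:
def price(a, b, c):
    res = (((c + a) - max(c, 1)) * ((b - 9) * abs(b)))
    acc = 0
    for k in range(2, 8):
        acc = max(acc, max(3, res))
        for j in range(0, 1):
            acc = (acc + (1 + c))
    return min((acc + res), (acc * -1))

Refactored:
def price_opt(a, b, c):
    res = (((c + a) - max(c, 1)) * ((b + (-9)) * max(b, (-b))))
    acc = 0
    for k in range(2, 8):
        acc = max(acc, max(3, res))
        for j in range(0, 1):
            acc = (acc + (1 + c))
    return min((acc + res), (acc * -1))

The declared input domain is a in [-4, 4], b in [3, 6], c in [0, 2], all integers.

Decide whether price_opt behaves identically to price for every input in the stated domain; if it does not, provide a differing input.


Although arithmetic usage differs, plus min/max/abs usage differs, 108/108 inputs agree.
verdict: equivalent


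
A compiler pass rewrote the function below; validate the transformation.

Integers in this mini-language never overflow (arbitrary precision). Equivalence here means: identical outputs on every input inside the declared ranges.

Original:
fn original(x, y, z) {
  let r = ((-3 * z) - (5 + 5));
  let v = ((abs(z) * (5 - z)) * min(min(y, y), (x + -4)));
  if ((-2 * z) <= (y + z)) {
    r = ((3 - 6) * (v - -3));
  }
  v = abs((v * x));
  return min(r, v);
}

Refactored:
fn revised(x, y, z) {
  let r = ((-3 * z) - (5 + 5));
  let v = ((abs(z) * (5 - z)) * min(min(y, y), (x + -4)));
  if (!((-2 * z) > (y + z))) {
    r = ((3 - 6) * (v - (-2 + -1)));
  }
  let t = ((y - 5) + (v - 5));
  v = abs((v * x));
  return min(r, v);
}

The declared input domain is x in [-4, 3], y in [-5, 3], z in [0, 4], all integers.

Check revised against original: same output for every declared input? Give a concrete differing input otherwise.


This is a faithful refactor — arithmetic usage differs; boolean connective usage differs; statement counts differ; local variable names differ; comparison usage differs; constant usage differs, but the computed results match everywhere.
Tracing x=-3, y=-2, z=0: original: r := -10 | v := 0 | ((-2 * z) <= (y + z)): false | v := 0 | result -10 | revised: r := -10 | v := 0 | (!((-2 * z) > (y + z))): false | t := -12 | v := 0 | result -10 — matching result -10.
Sweeping the whole domain (360 inputs) finds no disagreement.
verdict: equivalent


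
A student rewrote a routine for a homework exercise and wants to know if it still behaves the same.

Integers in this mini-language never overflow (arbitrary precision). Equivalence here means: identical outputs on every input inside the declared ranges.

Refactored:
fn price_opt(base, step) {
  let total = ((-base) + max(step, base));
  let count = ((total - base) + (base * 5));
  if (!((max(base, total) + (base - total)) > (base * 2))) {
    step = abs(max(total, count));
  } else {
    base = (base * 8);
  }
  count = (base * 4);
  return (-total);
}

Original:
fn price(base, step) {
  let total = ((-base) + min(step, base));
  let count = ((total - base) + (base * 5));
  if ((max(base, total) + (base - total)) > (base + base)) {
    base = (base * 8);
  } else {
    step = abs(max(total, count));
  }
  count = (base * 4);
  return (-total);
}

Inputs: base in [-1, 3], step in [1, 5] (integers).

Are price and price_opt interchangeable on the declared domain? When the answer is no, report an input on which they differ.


These are not equivalent — on base=-1, step=1 the outputs split (0 vs -2).
price: total := 0 | count := -4 | ((max(base, total) + (base - total)) > (base + base)): true | base := -8 | count := -32 | result 0
price_opt: total := 2 | count := -2 | (!((max(base, total) + (base - total)) > (base * 2))): false | base := -8 | count := -32 | result -2
verdict: not equivalent; witness: base=-1, step=1


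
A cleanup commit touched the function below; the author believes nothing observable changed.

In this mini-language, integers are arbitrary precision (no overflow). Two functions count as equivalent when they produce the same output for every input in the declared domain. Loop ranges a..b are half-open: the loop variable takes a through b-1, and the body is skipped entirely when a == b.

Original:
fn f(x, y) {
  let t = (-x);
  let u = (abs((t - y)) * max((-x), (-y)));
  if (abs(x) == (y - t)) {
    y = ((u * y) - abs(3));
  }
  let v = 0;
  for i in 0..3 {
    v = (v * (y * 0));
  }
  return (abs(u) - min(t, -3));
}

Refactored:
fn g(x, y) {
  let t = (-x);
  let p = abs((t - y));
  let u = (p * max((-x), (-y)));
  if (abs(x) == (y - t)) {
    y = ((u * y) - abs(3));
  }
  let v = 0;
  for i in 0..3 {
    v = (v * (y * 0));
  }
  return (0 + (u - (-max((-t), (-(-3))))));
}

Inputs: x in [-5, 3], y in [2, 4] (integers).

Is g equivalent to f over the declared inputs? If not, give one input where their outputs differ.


Run the pair on x=1, y=2.
f: t := -1 | u := -3 | (abs(x) == (y - t)): false | v := 0 | iter i=0: | v := 0 | iter i=1: | v := 0 | iter i=2: | v := 0 | result 6
g: t := -1 | p := 3 | u := -3 | (abs(x) == (y - t)): false | v := 0 | iter i=0: | v := 0 | iter i=1: | v := 0 | iter i=2: | v := 0 | result 0
6 vs 0 — the two versions disagree here.
verdict: not equivalent; witness: x=1, y=2


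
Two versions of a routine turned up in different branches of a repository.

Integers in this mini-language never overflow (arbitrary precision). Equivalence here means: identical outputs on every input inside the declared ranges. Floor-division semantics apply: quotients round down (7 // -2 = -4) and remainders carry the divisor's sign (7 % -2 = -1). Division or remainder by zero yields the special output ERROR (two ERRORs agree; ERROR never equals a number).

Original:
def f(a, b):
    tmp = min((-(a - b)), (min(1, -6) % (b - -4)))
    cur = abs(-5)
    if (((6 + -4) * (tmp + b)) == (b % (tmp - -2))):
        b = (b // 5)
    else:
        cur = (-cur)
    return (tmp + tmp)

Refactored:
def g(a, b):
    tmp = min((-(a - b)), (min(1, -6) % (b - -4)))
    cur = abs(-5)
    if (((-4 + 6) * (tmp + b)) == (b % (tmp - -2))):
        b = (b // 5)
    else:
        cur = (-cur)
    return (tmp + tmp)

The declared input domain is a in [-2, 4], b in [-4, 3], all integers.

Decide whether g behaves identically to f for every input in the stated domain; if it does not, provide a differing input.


The two are interchangeable: same computation, different form, and every declared input agrees.
As a probe, take a=0, b=1: f runs tmp := 1 | cur := 5 | (((6 + -4) * (tmp + b)) == (b % (tmp - -2))): false | cur := -5 | result 2; g runs tmp := 1 | cur := 5 | (((-4 + 6) * (tmp + b)) == (b % (tmp - -2))): false | cur := -5 | result 2; both end at 2.
Checked all 56 inputs in the declared domain: the outputs agree on every one.
verdict: equivalent


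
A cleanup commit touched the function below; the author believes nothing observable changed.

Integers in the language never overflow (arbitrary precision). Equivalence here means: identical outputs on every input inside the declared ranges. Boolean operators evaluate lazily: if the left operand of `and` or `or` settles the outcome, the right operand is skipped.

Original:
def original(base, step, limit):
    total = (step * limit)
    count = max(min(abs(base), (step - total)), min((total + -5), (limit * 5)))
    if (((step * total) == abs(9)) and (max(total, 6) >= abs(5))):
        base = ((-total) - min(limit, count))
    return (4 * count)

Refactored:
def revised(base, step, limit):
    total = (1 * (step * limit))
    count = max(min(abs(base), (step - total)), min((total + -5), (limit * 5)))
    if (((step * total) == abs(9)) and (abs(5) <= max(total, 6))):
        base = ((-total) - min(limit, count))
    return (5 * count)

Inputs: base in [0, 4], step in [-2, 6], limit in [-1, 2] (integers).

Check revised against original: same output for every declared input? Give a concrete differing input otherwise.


Evaluate both at base=0, step=-2, limit=-1.
original: total becomes 2; next count becomes -4; next (((step * total) == abs(9)) and (max(total, 6) >= abs(5))) evaluates to false; next final value -16
revised: total becomes 2; next count becomes -4; next (((step * total) == abs(9)) and (abs(5) <= max(total, 6))) evaluates to false; next final value -20
-16 != -20, so the rewrite changes behavior.
verdict: not equivalent; witness: base=0, step=-2, limit=-1


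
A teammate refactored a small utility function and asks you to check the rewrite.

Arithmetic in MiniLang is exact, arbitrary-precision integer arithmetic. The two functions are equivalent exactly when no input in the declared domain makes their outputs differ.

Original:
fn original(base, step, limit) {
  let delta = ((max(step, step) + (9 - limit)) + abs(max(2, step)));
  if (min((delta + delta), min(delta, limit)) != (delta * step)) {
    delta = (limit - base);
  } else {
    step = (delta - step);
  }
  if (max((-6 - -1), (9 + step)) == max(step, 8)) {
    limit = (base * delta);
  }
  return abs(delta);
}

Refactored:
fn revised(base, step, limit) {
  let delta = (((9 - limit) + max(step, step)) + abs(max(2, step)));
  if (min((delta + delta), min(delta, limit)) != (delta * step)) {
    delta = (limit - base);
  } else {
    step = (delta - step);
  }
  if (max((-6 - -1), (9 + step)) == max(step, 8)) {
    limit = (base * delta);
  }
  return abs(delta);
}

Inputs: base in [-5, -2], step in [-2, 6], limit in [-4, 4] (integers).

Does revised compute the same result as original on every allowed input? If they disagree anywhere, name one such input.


Changes here: same computation, different form; the full 324-point sweep finds no disagreement.
verdict: equivalent


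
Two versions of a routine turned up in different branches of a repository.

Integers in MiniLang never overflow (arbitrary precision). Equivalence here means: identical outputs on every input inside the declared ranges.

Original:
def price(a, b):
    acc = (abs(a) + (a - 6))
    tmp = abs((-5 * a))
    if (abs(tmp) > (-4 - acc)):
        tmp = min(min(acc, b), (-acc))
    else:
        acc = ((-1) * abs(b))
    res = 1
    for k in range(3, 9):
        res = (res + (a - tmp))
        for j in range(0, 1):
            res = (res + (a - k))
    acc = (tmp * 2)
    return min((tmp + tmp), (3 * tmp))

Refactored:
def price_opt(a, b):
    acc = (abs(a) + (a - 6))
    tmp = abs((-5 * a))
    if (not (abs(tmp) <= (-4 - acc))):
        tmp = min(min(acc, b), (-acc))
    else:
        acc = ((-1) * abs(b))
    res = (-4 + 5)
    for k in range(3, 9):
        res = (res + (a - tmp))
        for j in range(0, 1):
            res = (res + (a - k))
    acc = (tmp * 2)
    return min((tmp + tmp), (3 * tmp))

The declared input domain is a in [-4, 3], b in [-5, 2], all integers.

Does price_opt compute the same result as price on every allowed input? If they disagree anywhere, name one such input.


Side by side, the visible changes include: boolean connective usage differs; and constant usage differs; and arithmetic usage differs; and comparison usage differs.
As a probe, take a=1, b=-2: price runs acc = -4; tmp = 5; (abs(tmp) > (-4 - acc)) -> true; tmp = -4; res = 1; [k=3]; res = 6; [j=0]; res = 4; [k=4]; res = 9; [j=0]; res = 6; [k=5]; res = 11; [j=0]; res = 7; [k=6]; res = 12; [j=0]; res = 7; [k=7]; res = 12; [j=0]; res = 6; [k=8]; res = 11; [j=0]; res = 4; acc = -8; return -12; price_opt runs acc = -4; tmp = 5; (not (abs(tmp) <= (-4 - acc))) -> true; tmp = -4; res = 1; [k=3]; res = 6; [j=0]; res = 4; [k=4]; res = 9; [j=0]; res = 6; [k=5]; res = 11; [j=0]; res = 7; [k=6]; res = 12; [j=0]; res = 7; [k=7]; res = 12; [j=0]; res = 6; [k=8]; res = 11; [j=0]; res = 4; acc = -8; return -12; both end at -12.
Sweeping the whole domain (64 inputs) finds no disagreement.
verdict: equivalent


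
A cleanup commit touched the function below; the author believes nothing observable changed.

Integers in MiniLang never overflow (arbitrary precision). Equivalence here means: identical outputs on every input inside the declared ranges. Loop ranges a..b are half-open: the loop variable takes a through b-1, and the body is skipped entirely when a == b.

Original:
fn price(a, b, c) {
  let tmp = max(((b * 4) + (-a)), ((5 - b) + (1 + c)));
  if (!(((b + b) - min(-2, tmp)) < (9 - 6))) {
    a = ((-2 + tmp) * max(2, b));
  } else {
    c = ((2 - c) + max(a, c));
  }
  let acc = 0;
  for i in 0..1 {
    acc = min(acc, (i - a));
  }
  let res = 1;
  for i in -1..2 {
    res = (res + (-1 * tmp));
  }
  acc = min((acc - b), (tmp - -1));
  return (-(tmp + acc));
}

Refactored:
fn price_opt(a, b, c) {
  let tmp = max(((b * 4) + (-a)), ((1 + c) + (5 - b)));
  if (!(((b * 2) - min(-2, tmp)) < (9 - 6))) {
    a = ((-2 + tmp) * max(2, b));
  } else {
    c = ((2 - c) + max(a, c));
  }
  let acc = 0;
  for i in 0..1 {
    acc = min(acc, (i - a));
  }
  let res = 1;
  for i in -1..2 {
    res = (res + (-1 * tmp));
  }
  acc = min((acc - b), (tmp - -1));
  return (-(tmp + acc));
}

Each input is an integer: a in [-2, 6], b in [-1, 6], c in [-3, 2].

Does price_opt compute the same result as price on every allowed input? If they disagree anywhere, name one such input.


The two versions differ — the changes include arithmetic usage differs; constant usage differs.
One worked example (a=5, b=1, c=-1) — price: tmp = 4; (!(((b + b) - min(-2, tmp)) < (9 - 6))) -> true; a = 4; acc = 0; [i=0]; acc = -4; res = 1; [i=-1]; res = -3; [i=0]; res = -7; [i=1]; res = -11; acc = -5; return 1; price_opt: tmp = 4; (!(((b * 2) - min(-2, tmp)) < (9 - 6))) -> true; a = 4; acc = 0; [i=0]; acc = -4; res = 1; [i=-1]; res = -3; [i=0]; res = -7; [i=1]; res = -11; acc = -5; return 1; agreement on 1.
Sweeping the whole domain (432 inputs) finds no disagreement.
verdict: equivalent


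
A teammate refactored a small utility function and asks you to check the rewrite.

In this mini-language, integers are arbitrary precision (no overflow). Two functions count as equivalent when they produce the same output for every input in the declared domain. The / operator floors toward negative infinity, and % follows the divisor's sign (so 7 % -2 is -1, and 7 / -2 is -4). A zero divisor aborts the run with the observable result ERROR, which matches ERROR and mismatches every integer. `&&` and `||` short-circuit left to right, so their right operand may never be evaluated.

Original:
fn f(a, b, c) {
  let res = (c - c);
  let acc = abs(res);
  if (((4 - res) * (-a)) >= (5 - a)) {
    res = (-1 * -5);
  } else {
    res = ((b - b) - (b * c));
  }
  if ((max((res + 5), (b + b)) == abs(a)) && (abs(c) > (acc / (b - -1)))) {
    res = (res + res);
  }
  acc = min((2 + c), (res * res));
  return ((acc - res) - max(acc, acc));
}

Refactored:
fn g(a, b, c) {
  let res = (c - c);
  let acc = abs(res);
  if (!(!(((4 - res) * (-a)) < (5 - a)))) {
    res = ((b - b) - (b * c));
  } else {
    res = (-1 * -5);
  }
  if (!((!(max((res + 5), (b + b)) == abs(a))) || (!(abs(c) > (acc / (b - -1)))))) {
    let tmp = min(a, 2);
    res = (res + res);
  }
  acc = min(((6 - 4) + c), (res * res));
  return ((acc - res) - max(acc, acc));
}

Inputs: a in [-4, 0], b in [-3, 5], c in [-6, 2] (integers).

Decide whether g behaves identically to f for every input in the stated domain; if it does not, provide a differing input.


Equivalent — the differences include constant usage differs, statement counts differ, min/max/abs usage differs, boolean connective usage differs, comparison usage differs, arithmetic usage differs, local variable names differ, yet no declared input distinguishes the two.
As a probe, take a=0, b=-1, c=-3: f runs res=0, then acc=0, then (((4 - res) * (-a)) >= (5 - a)) is false, then res=-3, then ((max((res + 5), (b + b)) == abs(a)) && (abs(c) > (acc / (b - -1)))) is false, then acc=-1, then returns 3; g runs res=0, then acc=0, then (!(!(((4 - res) * (-a)) < (5 - a)))) is true, then res=-3, then (!((!(max((res + 5), (b + b)) == abs(a))) || (!(abs(c) > (acc / (b - -1)))))) is false, then acc=-1, then returns 3; both end at 3.
An exhaustive pass over the 405 declared inputs shows identical outputs.
verdict: equivalent


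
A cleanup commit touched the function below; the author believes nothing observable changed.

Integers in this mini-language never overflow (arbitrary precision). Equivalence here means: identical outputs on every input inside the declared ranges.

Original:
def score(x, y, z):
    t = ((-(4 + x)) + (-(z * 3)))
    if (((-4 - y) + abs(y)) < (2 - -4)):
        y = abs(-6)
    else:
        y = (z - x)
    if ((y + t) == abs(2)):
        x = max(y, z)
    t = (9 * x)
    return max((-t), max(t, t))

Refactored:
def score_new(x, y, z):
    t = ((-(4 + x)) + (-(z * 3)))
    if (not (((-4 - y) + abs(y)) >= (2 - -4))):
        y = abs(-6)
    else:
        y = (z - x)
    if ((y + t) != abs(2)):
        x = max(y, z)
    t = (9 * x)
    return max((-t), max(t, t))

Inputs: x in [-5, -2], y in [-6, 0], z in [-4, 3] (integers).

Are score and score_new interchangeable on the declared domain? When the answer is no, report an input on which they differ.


There is a counterexample at x=-5, y=-6, z=-4: 45 on one side, 9 on the other.
score: t becomes 13; next (((-4 - y) + abs(y)) < (2 - -4)) evaluates to false; next y becomes 1; next ((y + t) == abs(2)) evaluates to false; next t becomes -45; next final value 45
score_new: t becomes 13; next (not (((-4 - y) + abs(y)) >= (2 - -4))) evaluates to false; next y becomes 1; next ((y + t) != abs(2)) evaluates to true; next x becomes 1; next t becomes 9; next final value 9
verdict: not equivalent; witness: x=-5, y=-6, z=-4


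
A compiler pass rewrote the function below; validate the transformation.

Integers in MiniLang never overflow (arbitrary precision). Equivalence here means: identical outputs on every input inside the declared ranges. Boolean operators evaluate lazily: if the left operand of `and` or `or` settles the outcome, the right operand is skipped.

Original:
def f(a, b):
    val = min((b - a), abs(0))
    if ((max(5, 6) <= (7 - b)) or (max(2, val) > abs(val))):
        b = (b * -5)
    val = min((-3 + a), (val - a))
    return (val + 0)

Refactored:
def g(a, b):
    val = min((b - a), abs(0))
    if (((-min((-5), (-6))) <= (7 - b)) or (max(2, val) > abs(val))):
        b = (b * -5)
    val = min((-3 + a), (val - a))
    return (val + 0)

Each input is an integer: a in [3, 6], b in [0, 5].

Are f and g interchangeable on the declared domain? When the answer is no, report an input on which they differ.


Behavior is preserved: although min/max/abs usage differs, the outputs never diverge.
One worked example (a=4, b=0) — f: val = -4; ((max(5, 6) <= (7 - b)) or (max(2, val) > abs(val))) -> true; b = 0; val = -8; return -8; g: val = -4; (((-min((-5), (-6))) <= (7 - b)) or (max(2, val) > abs(val))) -> true; b = 0; val = -8; return -8; agreement on -8.
An exhaustive pass over the 24 declared inputs shows identical outputs.
verdict: equivalent


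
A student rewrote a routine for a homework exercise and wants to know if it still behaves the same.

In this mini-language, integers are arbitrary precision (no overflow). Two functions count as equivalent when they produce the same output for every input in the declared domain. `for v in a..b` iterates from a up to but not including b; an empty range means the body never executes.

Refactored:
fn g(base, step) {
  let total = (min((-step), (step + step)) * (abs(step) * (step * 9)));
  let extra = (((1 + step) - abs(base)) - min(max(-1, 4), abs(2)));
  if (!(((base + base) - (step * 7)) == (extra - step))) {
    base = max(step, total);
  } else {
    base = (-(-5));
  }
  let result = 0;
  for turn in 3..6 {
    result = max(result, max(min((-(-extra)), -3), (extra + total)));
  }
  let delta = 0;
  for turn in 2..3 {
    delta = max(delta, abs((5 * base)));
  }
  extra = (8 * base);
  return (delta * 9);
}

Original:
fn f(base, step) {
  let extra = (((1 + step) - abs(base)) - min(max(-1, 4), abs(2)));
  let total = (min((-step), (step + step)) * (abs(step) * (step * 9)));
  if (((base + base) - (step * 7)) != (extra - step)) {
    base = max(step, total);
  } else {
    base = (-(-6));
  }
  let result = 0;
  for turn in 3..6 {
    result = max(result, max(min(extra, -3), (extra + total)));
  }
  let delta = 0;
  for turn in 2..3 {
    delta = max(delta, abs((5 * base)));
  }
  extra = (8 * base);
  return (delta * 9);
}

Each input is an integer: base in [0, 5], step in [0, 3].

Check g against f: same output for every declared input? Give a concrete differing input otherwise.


At base=2, step=1: f gives 270, g gives 225.
verdict: not equivalent; witness: base=2, step=1


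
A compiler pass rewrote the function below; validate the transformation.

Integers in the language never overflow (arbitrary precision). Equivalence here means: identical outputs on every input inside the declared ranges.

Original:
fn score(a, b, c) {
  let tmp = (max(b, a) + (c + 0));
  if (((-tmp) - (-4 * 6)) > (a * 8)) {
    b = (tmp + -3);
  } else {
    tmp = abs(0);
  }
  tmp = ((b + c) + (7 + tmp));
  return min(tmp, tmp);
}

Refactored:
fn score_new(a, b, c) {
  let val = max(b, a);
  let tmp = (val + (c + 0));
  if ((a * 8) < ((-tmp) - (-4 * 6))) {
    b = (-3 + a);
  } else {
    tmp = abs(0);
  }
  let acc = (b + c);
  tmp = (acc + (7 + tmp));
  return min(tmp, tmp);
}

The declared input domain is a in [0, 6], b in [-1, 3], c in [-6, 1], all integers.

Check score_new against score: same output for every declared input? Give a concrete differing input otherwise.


The rewrite breaks on a=0, b=-1, c=-6, where the results are -14 and -8.
score: tmp := -6 | (((-tmp) - (-4 * 6)) > (a * 8)): true | b := -9 | tmp := -14 | result -14
score_new: val := 0 | tmp := -6 | ((a * 8) < ((-tmp) - (-4 * 6))): true | b := -3 | acc := -9 | tmp := -8 | result -8
verdict: not equivalent; witness: a=0, b=-1, c=-6


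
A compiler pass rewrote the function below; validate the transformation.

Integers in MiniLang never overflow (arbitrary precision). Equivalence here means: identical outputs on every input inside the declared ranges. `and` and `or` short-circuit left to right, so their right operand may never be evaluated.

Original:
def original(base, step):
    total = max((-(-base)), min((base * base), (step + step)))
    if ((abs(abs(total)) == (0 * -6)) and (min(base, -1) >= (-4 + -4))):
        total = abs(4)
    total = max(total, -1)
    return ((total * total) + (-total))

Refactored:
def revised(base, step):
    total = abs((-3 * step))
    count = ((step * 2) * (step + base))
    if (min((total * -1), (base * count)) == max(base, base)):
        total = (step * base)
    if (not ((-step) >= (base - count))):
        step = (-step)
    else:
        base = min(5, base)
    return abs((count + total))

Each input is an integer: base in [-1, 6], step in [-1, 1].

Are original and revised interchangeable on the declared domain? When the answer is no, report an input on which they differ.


Take base=-1, step=-1.
original: total=-1, then ((abs(abs(total)) == (0 * -6)) and (min(base, -1) >= (-4 + -4))) is false, then total=-1, then returns 2
revised: total=3, then count=4, then (min((total * -1), (base * count)) == max(base, base)) is false, then (not ((-step) >= (base - count))) is false, then base=-1, then returns 7
2 vs 7 — the two versions disagree here.
verdict: not equivalent; witness: base=-1, step=-1


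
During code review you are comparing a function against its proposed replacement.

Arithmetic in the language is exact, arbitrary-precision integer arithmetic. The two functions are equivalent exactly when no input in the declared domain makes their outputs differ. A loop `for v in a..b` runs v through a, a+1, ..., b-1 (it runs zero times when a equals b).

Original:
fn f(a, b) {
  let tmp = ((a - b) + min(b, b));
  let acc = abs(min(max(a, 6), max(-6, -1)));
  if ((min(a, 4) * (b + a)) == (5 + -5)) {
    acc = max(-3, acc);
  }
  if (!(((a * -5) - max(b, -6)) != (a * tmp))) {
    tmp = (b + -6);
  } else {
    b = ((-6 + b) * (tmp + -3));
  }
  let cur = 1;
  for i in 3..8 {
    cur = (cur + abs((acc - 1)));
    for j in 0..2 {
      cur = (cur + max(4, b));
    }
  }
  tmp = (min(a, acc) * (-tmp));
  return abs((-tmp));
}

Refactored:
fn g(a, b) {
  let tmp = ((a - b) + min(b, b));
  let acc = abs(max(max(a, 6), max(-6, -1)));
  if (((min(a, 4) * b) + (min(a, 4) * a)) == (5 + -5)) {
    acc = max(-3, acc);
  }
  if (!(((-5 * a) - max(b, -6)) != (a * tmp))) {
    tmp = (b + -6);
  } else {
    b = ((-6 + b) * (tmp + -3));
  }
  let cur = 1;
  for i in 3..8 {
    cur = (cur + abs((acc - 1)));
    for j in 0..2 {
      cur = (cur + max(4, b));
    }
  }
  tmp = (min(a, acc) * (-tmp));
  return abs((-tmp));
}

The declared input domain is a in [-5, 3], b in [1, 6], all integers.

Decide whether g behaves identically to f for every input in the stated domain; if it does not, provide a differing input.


Take a=2, b=1.
f: tmp=2, then acc=1, then ((min(a, 4) * (b + a)) == (5 + -5)) is false, then (!(((a * -5) - max(b, -6)) != (a * tmp))) is false, then b=5, then cur=1, then (i=3), then cur=1, then (j=0), then cur=6, then (j=1), then cur=11, then (i=4), then cur=11, then (j=0), then cur=16, then (j=1), then cur=21, then (i=5), then cur=21, then (j=0), then cur=26, then (j=1), then cur=31, then (i=6), then cur=31, then (j=0), then cur=36, then (j=1), then cur=41, then (i=7), then cur=41, then (j=0), then cur=46, then (j=1), then cur=51, then tmp=-2, then returns 2
g: tmp=2, then acc=6, then (((min(a, 4) * b) + (min(a, 4) * a)) == (5 + -5)) is false, then (!(((-5 * a) - max(b, -6)) != (a * tmp))) is false, then b=5, then cur=1, then (i=3), then cur=6, then (j=0), then cur=11, then (j=1), then cur=16, then (i=4), then cur=21, then (j=0), then cur=26, then (j=1), then cur=31, then (i=5), then cur=36, then (j=0), then cur=41, then (j=1), then cur=46, then (i=6), then cur=51, then (j=0), then cur=56, then (j=1), then cur=61, then (i=7), then cur=66, then (j=0), then cur=71, then (j=1), then cur=76, then tmp=-4, then returns 4
2 against 4: the behavior changed.
verdict: not equivalent; witness: a=2, b=1
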